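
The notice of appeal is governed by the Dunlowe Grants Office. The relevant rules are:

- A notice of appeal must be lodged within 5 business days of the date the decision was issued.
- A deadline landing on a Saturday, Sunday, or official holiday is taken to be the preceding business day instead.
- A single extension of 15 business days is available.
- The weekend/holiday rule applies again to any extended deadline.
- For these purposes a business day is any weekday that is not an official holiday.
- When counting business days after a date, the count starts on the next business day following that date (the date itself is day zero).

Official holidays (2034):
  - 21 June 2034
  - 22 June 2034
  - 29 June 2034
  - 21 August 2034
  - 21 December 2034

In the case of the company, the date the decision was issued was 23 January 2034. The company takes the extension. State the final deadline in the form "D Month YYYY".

Counting 5 business days after 23 January 2034 (skipping weekends and listed holidays) reaches 30 January 2034.
30 January 2034 (Monday) is already a business day.
Applying the 15-business-day extension: 15 business days after 30 January 2034 is 20 February 2034.
20 February 2034 falls on a Monday, which is a business day, so no adjustment is needed.
The final due date is 20 February 2034.

20 February 2034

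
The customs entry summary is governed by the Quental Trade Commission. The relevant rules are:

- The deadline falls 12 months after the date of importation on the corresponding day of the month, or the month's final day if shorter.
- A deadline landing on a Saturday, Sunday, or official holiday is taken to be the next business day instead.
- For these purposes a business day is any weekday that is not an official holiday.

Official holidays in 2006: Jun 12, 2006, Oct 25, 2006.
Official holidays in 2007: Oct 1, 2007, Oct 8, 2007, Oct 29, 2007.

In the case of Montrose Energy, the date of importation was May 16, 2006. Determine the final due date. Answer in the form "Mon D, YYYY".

May 16, 2007

12 months from May 16, 2006 is May 16, 2007.
May 16, 2007 (Wednesday) is already a business day.
Deadline: May 16, 2007.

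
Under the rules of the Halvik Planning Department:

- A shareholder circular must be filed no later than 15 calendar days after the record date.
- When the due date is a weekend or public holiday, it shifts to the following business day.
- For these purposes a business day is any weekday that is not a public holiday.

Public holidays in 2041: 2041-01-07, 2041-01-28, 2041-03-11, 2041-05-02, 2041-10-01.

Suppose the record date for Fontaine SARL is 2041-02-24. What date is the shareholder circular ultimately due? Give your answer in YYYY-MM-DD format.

2041-03-12

Adding 15 calendar days to 2041-02-24 gives 2041-03-11.
2041-03-11 is a listed holiday, so it moves to the next business day, 2041-03-12 (Tuesday).
So the filing is due 2041-03-12.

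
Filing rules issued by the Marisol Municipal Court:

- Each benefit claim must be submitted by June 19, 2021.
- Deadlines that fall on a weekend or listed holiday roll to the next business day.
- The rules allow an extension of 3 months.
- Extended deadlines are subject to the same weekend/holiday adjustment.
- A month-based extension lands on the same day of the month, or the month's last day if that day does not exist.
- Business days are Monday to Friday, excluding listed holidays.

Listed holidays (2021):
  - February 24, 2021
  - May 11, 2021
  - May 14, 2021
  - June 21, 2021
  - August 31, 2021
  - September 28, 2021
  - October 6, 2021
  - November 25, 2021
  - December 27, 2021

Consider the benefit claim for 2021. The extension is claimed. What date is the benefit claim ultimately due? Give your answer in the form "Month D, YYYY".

The statutory due date is June 19, 2021.
Because June 19, 2021 is a Saturday, the deadline becomes June 22, 2021 (Tuesday).
The 3 months extension carries June 22, 2021 to September 22, 2021.
Since September 22, 2021 is a Wednesday and not a holiday, the date is unchanged.
The final due date is September 22, 2021.

September 22, 2021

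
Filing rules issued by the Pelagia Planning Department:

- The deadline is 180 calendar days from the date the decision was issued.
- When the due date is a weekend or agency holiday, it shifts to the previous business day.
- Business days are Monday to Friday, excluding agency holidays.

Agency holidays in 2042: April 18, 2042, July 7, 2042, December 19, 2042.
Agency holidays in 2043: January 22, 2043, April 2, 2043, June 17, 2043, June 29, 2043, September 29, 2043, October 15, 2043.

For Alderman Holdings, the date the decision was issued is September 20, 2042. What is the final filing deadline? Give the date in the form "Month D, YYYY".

March 19, 2043

From September 20, 2042, 180 calendar days later is March 19, 2043.
March 19, 2043 falls on a Thursday, which is a business day, so no adjustment is needed.
So the filing is due March 19, 2043.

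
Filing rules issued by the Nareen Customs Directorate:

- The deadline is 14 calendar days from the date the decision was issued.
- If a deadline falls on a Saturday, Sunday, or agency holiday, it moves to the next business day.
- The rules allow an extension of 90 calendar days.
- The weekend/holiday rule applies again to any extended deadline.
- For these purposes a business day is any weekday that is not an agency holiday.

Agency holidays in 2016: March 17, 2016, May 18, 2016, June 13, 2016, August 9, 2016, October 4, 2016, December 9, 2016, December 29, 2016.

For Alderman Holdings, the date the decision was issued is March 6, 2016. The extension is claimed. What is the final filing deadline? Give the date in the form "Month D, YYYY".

Trigger date March 6, 2016 + 14 calendar days = March 20, 2016.
March 20, 2016 is a Sunday, so it moves to the next business day, March 21, 2016 (Monday).
The 90-calendar-day extension moves the deadline from March 21, 2016 to June 19, 2016.
June 19, 2016 falls on a Sunday. Rolling to the next business day gives June 20, 2016, a Monday.
Deadline: June 20, 2016.

June 20, 2016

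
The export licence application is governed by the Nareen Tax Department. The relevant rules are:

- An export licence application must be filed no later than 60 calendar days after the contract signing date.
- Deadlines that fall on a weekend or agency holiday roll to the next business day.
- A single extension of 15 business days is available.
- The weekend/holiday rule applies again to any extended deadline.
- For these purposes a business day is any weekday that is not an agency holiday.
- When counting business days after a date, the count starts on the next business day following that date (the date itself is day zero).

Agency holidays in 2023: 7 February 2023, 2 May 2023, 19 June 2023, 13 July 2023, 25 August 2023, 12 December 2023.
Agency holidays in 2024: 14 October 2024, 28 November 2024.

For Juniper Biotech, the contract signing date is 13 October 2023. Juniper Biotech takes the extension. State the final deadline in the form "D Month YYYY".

60 calendar days after 13 October 2023 is 12 December 2023.
12 December 2023 is a listed holiday, so it moves to the next business day, 13 December 2023 (Wednesday).
The 15-business-day extension runs from 13 December 2023 to 3 January 2024.
3 January 2024 is a Wednesday and not a listed holiday, so it stands.
Final deadline: 3 January 2024.

3 January 2024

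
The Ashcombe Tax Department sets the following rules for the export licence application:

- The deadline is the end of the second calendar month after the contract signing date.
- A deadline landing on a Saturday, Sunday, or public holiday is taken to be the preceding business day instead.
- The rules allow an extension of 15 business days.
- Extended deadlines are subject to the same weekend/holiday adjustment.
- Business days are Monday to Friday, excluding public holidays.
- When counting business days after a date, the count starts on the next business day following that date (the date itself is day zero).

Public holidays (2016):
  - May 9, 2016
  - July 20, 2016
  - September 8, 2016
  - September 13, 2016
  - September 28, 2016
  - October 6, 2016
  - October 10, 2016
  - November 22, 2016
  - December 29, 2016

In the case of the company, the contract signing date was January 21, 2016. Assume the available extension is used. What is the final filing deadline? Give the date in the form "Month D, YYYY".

The second month after January 21, 2016 is March 2016, whose last day is March 31, 2016.
March 31, 2016 falls on a Thursday, which is a business day, so no adjustment is needed.
The 15-business-day extension runs from March 31, 2016 to April 21, 2016.
Since April 21, 2016 is a Thursday and not a holiday, the date is unchanged.
So the filing is due April 21, 2016.

April 21, 2016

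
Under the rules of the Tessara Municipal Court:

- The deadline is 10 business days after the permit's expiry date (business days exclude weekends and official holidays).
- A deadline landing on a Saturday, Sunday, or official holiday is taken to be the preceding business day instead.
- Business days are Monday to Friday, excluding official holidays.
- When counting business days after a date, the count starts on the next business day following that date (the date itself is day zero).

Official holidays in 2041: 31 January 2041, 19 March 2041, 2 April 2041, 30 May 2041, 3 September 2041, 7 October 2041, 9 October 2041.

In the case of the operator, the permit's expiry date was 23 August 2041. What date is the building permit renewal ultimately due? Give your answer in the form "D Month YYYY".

Starting the day after 23 August 2041 and counting 10 business days lands on 9 September 2041.
9 September 2041 is a Monday and not a listed holiday, so it stands.
Deadline: 9 September 2041.

9 September 2041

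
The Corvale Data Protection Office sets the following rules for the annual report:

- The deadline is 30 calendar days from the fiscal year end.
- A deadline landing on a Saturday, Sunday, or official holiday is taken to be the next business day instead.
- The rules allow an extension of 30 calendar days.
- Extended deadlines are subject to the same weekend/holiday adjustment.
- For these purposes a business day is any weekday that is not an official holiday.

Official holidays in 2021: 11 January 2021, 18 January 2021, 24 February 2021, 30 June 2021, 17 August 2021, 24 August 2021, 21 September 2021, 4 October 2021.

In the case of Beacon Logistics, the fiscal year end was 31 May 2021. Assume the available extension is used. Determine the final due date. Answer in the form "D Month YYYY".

30 calendar days after 31 May 2021 is 30 June 2021.
30 June 2021 falls on a listed holiday. Rolling to the next business day gives 1 July 2021, a Thursday.
Add the 30 calendar-day extension to 1 July 2021: 31 July 2021.
31 July 2021 is a Saturday; the next business day is 2 August 2021 (Monday).
Deadline: 2 August 2021.

2 August 2021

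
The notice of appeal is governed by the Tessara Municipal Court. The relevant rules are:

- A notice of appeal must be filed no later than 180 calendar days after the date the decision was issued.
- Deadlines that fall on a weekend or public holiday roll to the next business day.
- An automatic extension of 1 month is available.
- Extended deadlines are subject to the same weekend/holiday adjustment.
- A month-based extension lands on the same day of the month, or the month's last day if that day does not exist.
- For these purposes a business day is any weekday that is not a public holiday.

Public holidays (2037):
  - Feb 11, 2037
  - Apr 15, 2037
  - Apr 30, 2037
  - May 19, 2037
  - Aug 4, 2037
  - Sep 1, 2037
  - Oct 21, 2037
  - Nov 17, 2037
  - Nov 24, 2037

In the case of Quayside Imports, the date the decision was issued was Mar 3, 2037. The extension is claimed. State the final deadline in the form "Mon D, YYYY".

180 calendar days after Mar 3, 2037 is Aug 30, 2037.
Because Aug 30, 2037 is a Sunday, the deadline becomes Aug 31, 2037 (Monday).
The 1 month extension carries Aug 31, 2037 to Sep 30, 2037 (day 31 does not exist in September, so the month's last day is used).
Since Sep 30, 2037 is a Wednesday and not a holiday, the date is unchanged.
Final deadline: Sep 30, 2037.

Sep 30, 2037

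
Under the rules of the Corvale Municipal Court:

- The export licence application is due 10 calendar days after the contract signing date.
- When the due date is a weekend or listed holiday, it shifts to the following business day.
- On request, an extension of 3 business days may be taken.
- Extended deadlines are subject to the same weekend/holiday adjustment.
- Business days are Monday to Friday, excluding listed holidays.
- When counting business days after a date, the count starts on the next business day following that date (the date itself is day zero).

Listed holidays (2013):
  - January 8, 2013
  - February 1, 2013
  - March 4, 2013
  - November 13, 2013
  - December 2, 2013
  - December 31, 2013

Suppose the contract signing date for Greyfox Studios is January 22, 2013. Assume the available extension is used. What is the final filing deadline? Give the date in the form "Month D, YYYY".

February 7, 2013

Trigger date January 22, 2013 + 10 calendar days = February 1, 2013.
Because February 1, 2013 is a listed holiday, the deadline becomes February 4, 2013 (Monday).
The 3-business-day extension runs from February 4, 2013 to February 7, 2013.
Since February 7, 2013 is a Thursday and not a holiday, the date is unchanged.
Deadline: February 7, 2013.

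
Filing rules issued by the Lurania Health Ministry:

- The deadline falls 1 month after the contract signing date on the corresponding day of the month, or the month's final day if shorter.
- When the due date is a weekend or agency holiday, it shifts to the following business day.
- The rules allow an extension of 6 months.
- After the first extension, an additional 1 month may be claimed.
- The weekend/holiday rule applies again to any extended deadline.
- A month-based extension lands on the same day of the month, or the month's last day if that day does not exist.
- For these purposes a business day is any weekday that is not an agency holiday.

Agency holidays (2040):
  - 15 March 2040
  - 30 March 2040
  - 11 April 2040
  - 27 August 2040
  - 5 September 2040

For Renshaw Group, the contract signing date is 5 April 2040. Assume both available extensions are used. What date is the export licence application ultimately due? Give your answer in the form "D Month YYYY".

7 December 2040

1 month after 5 April 2040, on the same day of the month, is 5 May 2040.
Because 5 May 2040 is a Saturday, the deadline becomes 7 May 2040 (Monday).
Add 6 months to 7 May 2040: 7 November 2040.
Since 7 November 2040 is a Wednesday and not a holiday, the date is unchanged.
The 1 month extension carries 7 November 2040 to 7 December 2040.
Since 7 December 2040 is a Friday and not a holiday, the date is unchanged.
The final due date is 7 December 2040.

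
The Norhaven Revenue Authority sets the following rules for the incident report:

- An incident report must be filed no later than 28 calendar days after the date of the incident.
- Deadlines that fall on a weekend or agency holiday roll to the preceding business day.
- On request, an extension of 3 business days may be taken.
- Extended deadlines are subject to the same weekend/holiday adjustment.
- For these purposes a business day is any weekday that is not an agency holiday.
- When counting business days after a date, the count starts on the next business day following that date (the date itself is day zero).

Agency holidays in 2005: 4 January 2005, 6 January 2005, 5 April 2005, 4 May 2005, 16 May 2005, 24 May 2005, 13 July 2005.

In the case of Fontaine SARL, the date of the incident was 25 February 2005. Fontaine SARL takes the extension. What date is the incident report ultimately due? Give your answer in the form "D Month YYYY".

30 March 2005

28 calendar days after 25 February 2005 is 25 March 2005.
25 March 2005 is a Friday and not a listed holiday, so it stands.
Counting 3 further business days from 25 March 2005 reaches 30 March 2005.
30 March 2005 falls on a Wednesday, which is a business day, so no adjustment is needed.
The final due date is 30 March 2005.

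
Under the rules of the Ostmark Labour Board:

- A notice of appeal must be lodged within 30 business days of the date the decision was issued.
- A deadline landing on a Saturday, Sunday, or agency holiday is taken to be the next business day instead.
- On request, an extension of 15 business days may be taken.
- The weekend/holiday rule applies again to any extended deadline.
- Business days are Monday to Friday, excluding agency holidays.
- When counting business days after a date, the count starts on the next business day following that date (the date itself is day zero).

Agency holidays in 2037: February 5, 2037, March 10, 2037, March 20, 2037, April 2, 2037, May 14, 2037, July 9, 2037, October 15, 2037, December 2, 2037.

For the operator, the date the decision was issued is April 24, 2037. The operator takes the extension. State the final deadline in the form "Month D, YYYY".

Counting 30 business days after April 24, 2037 (skipping weekends and listed holidays) reaches June 8, 2037.
June 8, 2037 (Monday) is already a business day.
Counting 15 further business days from June 8, 2037 reaches June 29, 2037.
Since June 29, 2037 is a Monday and not a holiday, the date is unchanged.
The final due date is June 29, 2037.

June 29, 2037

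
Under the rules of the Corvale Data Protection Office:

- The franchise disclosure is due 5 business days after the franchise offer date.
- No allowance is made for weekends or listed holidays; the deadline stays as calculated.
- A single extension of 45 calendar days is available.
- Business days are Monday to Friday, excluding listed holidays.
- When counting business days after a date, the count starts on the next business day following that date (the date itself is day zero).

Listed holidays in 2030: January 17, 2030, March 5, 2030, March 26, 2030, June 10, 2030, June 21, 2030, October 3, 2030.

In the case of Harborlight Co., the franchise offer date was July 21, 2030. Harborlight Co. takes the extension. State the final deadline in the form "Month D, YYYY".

September 9, 2030

Starting the day after July 21, 2030 and counting 5 business days lands on July 26, 2030.
July 26, 2030 falls on a Friday. The rules make no weekend/holiday allowance, so it remains July 26, 2030.
Applying the 45-calendar-day extension: July 26, 2030 + 45 days = September 9, 2030.
September 9, 2030 is a Monday; no weekend or holiday adjustment applies.
So the filing is due September 9, 2030.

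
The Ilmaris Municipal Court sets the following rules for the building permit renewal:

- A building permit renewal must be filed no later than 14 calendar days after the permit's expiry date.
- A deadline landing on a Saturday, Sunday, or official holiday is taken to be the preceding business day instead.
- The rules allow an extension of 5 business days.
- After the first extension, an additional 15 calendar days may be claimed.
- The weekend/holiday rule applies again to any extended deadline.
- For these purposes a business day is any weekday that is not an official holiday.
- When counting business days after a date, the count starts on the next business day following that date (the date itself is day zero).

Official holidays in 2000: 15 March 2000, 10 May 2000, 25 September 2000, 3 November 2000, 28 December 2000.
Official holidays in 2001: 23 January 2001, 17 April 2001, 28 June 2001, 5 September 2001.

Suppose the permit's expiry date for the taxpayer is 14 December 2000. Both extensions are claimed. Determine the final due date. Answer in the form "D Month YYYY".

Adding 14 calendar days to 14 December 2000 gives 28 December 2000.
28 December 2000 falls on a listed holiday. Rolling to the preceding business day gives 27 December 2000, a Wednesday.
Counting 5 further business days from 27 December 2000 reaches 4 January 2001.
4 January 2001 is a Thursday and not a listed holiday, so it stands.
The 15-calendar-day extension moves the deadline from 4 January 2001 to 19 January 2001.
19 January 2001 falls on a Friday, which is a business day, so no adjustment is needed.
Final deadline: 19 January 2001.

19 January 2001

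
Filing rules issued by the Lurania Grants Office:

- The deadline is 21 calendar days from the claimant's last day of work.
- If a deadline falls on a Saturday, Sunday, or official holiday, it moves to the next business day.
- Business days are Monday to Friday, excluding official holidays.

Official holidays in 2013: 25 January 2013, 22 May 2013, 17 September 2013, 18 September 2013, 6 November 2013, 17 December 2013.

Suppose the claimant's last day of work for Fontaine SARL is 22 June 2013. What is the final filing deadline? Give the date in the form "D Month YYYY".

21 calendar days after 22 June 2013 is 13 July 2013.
13 July 2013 falls on a Saturday. Rolling to the next business day gives 15 July 2013, a Monday.
The final due date is 15 July 2013.

15 July 2013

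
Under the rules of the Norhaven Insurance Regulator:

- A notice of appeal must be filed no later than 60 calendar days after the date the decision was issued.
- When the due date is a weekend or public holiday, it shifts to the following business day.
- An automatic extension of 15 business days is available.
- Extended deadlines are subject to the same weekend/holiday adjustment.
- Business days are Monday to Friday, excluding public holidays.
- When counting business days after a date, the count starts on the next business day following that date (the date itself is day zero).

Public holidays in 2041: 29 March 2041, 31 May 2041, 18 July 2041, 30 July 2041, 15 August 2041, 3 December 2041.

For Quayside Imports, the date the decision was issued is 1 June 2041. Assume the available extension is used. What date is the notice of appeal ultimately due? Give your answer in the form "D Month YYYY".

60 calendar days after 1 June 2041 is 31 July 2041.
Since 31 July 2041 is a Wednesday and not a holiday, the date is unchanged.
Applying the 15-business-day extension: 15 business days after 31 July 2041 is 22 August 2041.
22 August 2041 is a Thursday and not a listed holiday, so it stands.
The final due date is 22 August 2041.

22 August 2041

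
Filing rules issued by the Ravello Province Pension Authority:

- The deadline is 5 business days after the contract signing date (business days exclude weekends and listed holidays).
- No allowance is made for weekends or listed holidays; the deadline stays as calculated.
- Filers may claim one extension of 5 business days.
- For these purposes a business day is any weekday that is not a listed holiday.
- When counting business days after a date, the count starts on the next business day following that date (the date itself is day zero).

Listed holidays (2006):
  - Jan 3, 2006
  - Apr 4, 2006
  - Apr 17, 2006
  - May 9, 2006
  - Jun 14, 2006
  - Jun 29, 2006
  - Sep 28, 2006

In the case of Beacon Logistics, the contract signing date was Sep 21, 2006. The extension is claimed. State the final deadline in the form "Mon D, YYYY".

Counting 5 business days after Sep 21, 2006 (skipping weekends and listed holidays) reaches Sep 29, 2006.
Sep 29, 2006 falls on a Friday. The rules make no weekend/holiday allowance, so it remains Sep 29, 2006.
Applying the 5-business-day extension: 5 business days after Sep 29, 2006 is Oct 6, 2006.
Oct 6, 2006 is a Friday; no weekend or holiday adjustment applies.
So the filing is due Oct 6, 2006.

Oct 6, 2006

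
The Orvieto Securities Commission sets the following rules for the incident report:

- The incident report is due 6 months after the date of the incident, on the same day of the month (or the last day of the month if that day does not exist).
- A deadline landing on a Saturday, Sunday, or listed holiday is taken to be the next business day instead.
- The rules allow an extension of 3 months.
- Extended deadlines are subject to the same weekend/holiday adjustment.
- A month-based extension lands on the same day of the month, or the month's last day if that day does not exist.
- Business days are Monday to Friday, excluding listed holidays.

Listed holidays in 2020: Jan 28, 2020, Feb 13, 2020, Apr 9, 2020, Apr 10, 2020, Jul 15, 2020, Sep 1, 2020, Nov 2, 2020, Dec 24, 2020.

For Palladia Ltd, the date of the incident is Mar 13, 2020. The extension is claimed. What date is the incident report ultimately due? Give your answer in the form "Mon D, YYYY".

Moving 6 months forward from Mar 13, 2020 on the corresponding day gives Sep 13, 2020.
Sep 13, 2020 falls on a Sunday. Rolling to the next business day gives Sep 14, 2020, a Monday.
Add 3 months to Sep 14, 2020: Dec 14, 2020.
Dec 14, 2020 falls on a Monday, which is a business day, so no adjustment is needed.
Deadline: Dec 14, 2020.

Dec 14, 2020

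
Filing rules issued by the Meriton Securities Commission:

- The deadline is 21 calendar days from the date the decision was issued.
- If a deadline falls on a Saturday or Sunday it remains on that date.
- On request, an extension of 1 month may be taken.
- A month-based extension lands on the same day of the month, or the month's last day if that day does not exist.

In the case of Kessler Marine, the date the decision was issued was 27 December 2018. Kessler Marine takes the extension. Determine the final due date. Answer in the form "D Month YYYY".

17 February 2019

Trigger date 27 December 2018 + 21 calendar days = 17 January 2019.
17 January 2019 is a Thursday; no weekend or holiday adjustment applies.
Applying the 1 month extension: 1 month after 17 January 2019 is 17 February 2019.
17 February 2019 is a Sunday; no weekend or holiday adjustment applies.
Deadline: 17 February 2019.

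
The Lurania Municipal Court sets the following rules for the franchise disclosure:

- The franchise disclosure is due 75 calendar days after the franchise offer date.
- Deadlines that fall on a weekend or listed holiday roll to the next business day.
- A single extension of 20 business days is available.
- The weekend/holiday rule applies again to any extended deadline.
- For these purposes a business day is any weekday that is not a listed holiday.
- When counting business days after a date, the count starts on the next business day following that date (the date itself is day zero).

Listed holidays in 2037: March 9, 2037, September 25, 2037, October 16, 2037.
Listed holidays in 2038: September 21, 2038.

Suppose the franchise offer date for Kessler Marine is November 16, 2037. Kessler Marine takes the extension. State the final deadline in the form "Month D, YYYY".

March 1, 2038

Adding 75 calendar days to November 16, 2037 gives January 30, 2038.
Because January 30, 2038 is a Saturday, the deadline becomes February 1, 2038 (Monday).
Counting 20 further business days from February 1, 2038 reaches March 1, 2038.
March 1, 2038 (Monday) is already a business day.
Deadline: March 1, 2038.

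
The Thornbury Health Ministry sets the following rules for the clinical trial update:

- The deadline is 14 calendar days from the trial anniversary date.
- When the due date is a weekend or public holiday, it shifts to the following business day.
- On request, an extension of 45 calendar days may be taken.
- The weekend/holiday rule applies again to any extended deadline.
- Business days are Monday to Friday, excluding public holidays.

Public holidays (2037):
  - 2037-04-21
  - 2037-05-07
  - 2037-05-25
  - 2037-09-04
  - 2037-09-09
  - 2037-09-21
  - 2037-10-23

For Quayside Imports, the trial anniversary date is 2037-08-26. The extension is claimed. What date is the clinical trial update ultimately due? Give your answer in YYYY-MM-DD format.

Adding 14 calendar days to 2037-08-26 gives 2037-09-09.
2037-09-09 falls on a listed holiday. Rolling to the next business day gives 2037-09-10, a Thursday.
Add the 45 calendar-day extension to 2037-09-10: 2037-10-25.
2037-10-25 falls on a Sunday. Rolling to the next business day gives 2037-10-26, a Monday.
The final due date is 2037-10-26.

2037-10-26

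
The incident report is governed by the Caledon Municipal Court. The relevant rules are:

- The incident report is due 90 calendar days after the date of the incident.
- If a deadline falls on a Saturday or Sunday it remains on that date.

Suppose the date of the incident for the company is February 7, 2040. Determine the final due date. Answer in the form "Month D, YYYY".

May 7, 2040

90 calendar days after February 7, 2040 is May 7, 2040.
May 7, 2040 falls on a Monday. The rules make no weekend/holiday allowance, so it remains May 7, 2040.
Deadline: May 7, 2040.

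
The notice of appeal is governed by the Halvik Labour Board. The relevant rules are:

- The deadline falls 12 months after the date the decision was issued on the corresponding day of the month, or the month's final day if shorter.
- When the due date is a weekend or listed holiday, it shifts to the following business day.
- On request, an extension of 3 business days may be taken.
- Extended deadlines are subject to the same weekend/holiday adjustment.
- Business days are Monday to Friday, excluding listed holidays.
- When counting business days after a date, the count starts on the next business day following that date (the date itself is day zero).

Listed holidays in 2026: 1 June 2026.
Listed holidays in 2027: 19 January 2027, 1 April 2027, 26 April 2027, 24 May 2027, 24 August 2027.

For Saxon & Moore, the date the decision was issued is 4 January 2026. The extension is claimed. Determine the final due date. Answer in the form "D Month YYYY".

Moving 12 months forward from 4 January 2026 on the corresponding day gives 4 January 2027.
4 January 2027 is a Monday and not a listed holiday, so it stands.
Counting 3 further business days from 4 January 2027 reaches 7 January 2027.
7 January 2027 is a Thursday and not a listed holiday, so it stands.
Final deadline: 7 January 2027.

7 January 2027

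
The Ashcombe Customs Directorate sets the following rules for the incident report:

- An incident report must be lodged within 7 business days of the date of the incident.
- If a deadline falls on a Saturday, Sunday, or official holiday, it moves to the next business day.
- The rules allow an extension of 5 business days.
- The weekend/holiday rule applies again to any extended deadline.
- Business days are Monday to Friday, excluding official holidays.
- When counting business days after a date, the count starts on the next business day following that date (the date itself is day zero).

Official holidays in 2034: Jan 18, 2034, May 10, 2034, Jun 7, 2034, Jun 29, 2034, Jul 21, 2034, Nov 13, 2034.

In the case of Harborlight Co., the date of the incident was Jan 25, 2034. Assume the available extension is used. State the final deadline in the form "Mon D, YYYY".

Counting 7 business days after Jan 25, 2034 (skipping weekends and listed holidays) reaches Feb 3, 2034.
Since Feb 3, 2034 is a Friday and not a holiday, the date is unchanged.
The 5-business-day extension runs from Feb 3, 2034 to Feb 10, 2034.
Feb 10, 2034 falls on a Friday, which is a business day, so no adjustment is needed.
Final deadline: Feb 10, 2034.

Feb 10, 2034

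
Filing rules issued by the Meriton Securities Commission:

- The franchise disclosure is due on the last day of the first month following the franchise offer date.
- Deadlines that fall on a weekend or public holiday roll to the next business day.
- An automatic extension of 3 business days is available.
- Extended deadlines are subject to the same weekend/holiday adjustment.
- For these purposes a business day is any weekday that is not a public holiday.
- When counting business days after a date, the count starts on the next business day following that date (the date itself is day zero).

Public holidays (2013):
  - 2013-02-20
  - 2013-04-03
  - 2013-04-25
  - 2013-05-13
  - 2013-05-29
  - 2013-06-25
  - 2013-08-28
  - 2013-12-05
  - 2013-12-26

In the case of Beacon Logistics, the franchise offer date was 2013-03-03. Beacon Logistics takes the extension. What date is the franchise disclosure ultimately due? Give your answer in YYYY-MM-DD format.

1 month after 2013-03-03 is April 2013; that month ends on 2013-04-30.
Since 2013-04-30 is a Tuesday and not a holiday, the date is unchanged.
The 3-business-day extension runs from 2013-04-30 to 2013-05-03.
Since 2013-05-03 is a Friday and not a holiday, the date is unchanged.
So the filing is due 2013-05-03.

2013-05-03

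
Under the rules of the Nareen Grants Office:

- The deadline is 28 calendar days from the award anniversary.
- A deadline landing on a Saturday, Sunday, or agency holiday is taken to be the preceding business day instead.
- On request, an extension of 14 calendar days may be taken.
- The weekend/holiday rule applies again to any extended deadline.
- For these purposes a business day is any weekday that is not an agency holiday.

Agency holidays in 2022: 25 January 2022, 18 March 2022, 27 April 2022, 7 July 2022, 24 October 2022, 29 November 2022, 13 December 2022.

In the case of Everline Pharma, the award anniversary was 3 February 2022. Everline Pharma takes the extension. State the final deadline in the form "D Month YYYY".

17 March 2022

Trigger date 3 February 2022 + 28 calendar days = 3 March 2022.
3 March 2022 falls on a Thursday, which is a business day, so no adjustment is needed.
With the 14-day extension, 3 March 2022 becomes 17 March 2022.
17 March 2022 (Thursday) is already a business day.
Final deadline: 17 March 2022.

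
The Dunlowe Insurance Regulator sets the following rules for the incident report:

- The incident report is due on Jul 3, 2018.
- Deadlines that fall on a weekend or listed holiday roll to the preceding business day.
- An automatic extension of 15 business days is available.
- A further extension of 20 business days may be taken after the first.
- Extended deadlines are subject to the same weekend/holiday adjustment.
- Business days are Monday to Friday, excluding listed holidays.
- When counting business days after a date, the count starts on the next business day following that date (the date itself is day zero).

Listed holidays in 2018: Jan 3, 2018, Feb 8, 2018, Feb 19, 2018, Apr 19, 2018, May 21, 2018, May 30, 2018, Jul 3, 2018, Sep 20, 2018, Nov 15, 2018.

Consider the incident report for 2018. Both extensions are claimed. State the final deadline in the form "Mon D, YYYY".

The stated deadline is Jul 3, 2018.
Jul 3, 2018 falls on a listed holiday. Rolling to the preceding business day gives Jul 2, 2018, a Monday.
The 15-business-day extension runs from Jul 2, 2018 to Jul 24, 2018.
Jul 24, 2018 is a Tuesday and not a listed holiday, so it stands.
Applying the 20-business-day extension: 20 business days after Jul 24, 2018 is Aug 21, 2018.
Since Aug 21, 2018 is a Tuesday and not a holiday, the date is unchanged.
So the filing is due Aug 21, 2018.

Aug 21, 2018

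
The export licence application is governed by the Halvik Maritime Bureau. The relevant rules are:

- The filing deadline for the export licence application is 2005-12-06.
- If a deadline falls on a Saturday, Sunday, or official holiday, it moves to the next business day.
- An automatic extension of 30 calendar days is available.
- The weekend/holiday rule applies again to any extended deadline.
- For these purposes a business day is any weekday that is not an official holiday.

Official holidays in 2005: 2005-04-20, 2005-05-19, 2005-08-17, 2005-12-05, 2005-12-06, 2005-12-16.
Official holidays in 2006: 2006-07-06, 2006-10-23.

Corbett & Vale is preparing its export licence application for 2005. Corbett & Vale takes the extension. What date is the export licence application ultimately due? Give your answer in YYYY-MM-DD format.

2006-01-06

The statutory due date is 2005-12-06.
2005-12-06 is a listed holiday, so it moves to the next business day, 2005-12-07 (Wednesday).
Applying the 30-calendar-day extension: 2005-12-07 + 30 days = 2006-01-06.
Since 2006-01-06 is a Friday and not a holiday, the date is unchanged.
Final deadline: 2006-01-06.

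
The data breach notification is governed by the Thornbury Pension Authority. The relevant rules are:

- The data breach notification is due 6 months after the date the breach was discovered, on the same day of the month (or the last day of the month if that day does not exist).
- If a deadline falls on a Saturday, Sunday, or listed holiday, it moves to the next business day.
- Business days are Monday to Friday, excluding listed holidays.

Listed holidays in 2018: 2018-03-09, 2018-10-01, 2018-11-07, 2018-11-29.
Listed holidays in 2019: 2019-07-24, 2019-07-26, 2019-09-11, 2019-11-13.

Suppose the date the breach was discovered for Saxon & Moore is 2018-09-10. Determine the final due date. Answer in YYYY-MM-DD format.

Moving 6 months forward from 2018-09-10 on the corresponding day gives 2019-03-10.
2019-03-10 is a Sunday; the next business day is 2019-03-11 (Monday).
Final deadline: 2019-03-11.

2019-03-11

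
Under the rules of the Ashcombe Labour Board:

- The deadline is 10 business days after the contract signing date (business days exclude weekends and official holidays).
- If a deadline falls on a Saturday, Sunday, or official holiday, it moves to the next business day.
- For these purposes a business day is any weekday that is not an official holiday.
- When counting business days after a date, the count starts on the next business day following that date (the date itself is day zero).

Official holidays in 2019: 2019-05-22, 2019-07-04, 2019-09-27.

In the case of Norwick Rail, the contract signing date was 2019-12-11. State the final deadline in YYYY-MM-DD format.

2019-12-25

10 business days after 2019-12-11, excluding weekends and holidays, is 2019-12-25.
Since 2019-12-25 is a Wednesday and not a holiday, the date is unchanged.
Deadline: 2019-12-25.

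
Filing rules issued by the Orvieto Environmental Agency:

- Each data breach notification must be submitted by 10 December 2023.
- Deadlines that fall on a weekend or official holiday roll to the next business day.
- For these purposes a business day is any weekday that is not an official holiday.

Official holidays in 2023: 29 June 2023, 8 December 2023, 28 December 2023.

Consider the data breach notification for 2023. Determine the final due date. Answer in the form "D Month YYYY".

The statutory due date is 10 December 2023.
10 December 2023 is a Sunday; the next business day is 11 December 2023 (Monday).
Deadline: 11 December 2023.

11 December 2023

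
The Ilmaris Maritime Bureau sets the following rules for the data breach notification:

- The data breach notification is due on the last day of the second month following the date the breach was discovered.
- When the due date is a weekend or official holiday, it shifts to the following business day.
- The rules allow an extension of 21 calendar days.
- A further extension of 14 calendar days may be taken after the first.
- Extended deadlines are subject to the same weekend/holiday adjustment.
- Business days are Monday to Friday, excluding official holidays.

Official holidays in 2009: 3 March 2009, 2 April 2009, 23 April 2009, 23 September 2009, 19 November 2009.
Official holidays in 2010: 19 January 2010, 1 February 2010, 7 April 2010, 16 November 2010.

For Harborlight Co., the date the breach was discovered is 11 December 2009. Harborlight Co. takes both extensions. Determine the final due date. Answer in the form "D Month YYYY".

2 months after 11 December 2009 is February 2010; that month ends on 28 February 2010.
Because 28 February 2010 is a Sunday, the deadline becomes 1 March 2010 (Monday).
With the 21-day extension, 1 March 2010 becomes 22 March 2010.
22 March 2010 falls on a Monday, which is a business day, so no adjustment is needed.
With the 14-day extension, 22 March 2010 becomes 5 April 2010.
5 April 2010 falls on a Monday, which is a business day, so no adjustment is needed.
So the filing is due 5 April 2010.

5 April 2010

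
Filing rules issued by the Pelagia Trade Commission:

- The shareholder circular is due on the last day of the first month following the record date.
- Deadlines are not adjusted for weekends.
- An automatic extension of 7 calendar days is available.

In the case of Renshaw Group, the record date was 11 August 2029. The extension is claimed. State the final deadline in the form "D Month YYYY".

1 month after 11 August 2029 falls in September 2029; the last day of that month is 30 September 2029.
No adjustment is made for weekends or holidays, so 30 September 2029 stands.
Add the 7 calendar-day extension to 30 September 2029: 7 October 2029.
No adjustment is made for weekends or holidays, so 7 October 2029 stands.
The final due date is 7 October 2029.

7 October 2029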